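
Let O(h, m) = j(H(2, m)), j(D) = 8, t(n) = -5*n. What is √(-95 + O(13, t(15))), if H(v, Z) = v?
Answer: I*√87 ≈ 9.3274*I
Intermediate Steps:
O(h, m) = 8
√(-95 + O(13, t(15))) = √(-95 + 8) = √(-87) = I*√87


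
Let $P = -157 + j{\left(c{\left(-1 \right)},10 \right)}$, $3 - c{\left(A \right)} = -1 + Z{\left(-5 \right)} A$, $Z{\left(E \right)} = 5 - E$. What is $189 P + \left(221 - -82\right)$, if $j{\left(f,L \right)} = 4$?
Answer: $-28614$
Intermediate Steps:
$c{\left(A \right)} = 4 - 10 A$ ($c{\left(A \right)} = 3 - \left(-1 + \left(5 - -5\right) A\right) = 3 - \left(-1 + \left(5 + 5\right) A\right) = 3 - \left(-1 + 10 A\right) = 4 - 10 A$)
$P = -153$ ($P = -157 + 4 = -153$)
$189 P + \left(221 - -82\right) = 189 \left(-153\right) + \left(221 - -82\right) = -28917 + \left(221 + 82\right) = -28917 + 303 = -28614$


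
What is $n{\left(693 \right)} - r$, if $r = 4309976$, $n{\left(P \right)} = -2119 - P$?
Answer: $-4312788$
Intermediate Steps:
$n{\left(693 \right)} - r = \left(-2119 - 693\right) - 4309976 = -2812 - 4309976 = -4312788$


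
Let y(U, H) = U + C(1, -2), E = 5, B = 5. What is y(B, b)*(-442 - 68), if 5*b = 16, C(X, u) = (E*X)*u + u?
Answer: 3570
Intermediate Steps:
C(X, u) = u + 5*X*u (C(X, u) = (5*X)*u + u = 5*X*u + u = u + 5*X*u)
b = 16/5 (b = (⅕)*16 = 16/5 ≈ 3.2000)
y(U, H) = -12 + U (y(U, H) = U - 2*(1 + 5*1) = U - 2*(1 + 5) = U - 2*6 = U - 12 = -12 + U)
y(B, b)*(-442 - 68) = (-12 + 5)*(-442 - 68) = -7*(-510) = 3570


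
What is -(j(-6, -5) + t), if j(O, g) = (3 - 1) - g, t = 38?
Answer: -45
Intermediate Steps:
j(O, g) = 2 - g
-(j(-6, -5) + t) = -((2 - 1*(-5)) + 38) = -((2 + 5) + 38) = -(7 + 38) = -1*45 = -45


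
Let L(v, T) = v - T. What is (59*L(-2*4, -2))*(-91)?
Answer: 32214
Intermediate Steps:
(59*L(-2*4, -2))*(-91) = (59*(-2*4 - 1*(-2)))*(-91) = (59*(-8 + 2))*(-91) = (59*(-6))*(-91) = -354*(-91) = 32214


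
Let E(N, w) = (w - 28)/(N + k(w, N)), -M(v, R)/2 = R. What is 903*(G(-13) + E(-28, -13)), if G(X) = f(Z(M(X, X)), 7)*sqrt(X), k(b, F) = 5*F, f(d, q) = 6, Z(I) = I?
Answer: 1763/8 + 5418*I*sqrt(13) ≈ 220.38 + 19535.0*I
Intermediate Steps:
M(v, R) = -2*R
G(X) = 6*sqrt(X)
E(N, w) = (-28 + w)/(6*N) (E(N, w) = (w - 28)/(N + 5*N) = (-28 + w)/((6*N)) = (-28 + w)*(1/(6*N)) = (-28 + w)/(6*N))
903*(G(-13) + E(-28, -13)) = 903*(6*sqrt(-13) + (1/6)*(-28 - 13)/(-28)) = 903*(6*(I*sqrt(13)) + (1/6)*(-1/28)*(-41)) = 903*(6*I*sqrt(13) + 41/168) = 903*(41/168 + 6*I*sqrt(13)) = 1763/8 + 5418*I*sqrt(13)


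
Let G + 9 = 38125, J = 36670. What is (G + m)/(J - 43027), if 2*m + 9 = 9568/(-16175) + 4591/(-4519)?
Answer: -2785694674379/464663802525 ≈ -5.9951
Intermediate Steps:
G = 38116 (G = -9 + 38125 = 38116)
m = -387675321/73094825 (m = -9/2 + (9568/(-16175) + 4591/(-4519))/2 = -9/2 + (9568*(-1/16175) + 4591*(-1/4519))/2 = -9/2 + (-9568/16175 - 4591/4519)/2 = -9/2 + (1/2)*(-117497217/73094825) = -9/2 - 117497217/146189650 = -387675321/73094825 ≈ -5.3037)
(G + m)/(J - 43027) = (38116 - 387675321/73094825)/(36670 - 43027) = (2785694674379/73094825)/(-6357) = (2785694674379/73094825)*(-1/6357) = -2785694674379/464663802525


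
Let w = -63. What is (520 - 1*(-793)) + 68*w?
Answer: -2971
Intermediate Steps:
(520 - 1*(-793)) + 68*w = (520 - 1*(-793)) + 68*(-63) = (520 + 793) - 4284 = 1313 - 4284 = -2971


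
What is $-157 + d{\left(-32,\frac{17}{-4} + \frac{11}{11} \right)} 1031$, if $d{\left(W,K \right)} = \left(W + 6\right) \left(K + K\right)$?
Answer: $174082$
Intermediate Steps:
$d{\left(W,K \right)} = 2 K \left(6 + W\right)$ ($d{\left(W,K \right)} = \left(6 + W\right) 2 K = 2 K \left(6 + W\right)$)
$-157 + d{\left(-32,\frac{17}{-4} + \frac{11}{11} \right)} 1031 = -157 + 2 \left(\frac{17}{-4} + \frac{11}{11}\right) \left(6 - 32\right) 1031 = -157 + 2 \left(17 \left(- \frac{1}{4}\right) + 11 \cdot \frac{1}{11}\right) \left(-26\right) 1031 = -157 + 2 \left(- \frac{17}{4} + 1\right) \left(-26\right) 1031 = -157 + 2 \left(- \frac{13}{4}\right) \left(-26\right) 1031 = -157 + 169 \cdot 1031 = -157 + 174239 = 174082$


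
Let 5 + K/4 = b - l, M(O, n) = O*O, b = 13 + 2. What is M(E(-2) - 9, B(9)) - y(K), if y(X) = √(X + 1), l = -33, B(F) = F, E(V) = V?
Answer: 121 - √173 ≈ 107.85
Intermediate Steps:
b = 15
M(O, n) = O²
K = 172 (K = -20 + 4*(15 - 1*(-33)) = -20 + 4*(15 + 33) = -20 + 4*48 = -20 + 192 = 172)
y(X) = √(1 + X)
M(E(-2) - 9, B(9)) - y(K) = (-2 - 9)² - √(1 + 172) = (-11)² - √173 = 121 - √173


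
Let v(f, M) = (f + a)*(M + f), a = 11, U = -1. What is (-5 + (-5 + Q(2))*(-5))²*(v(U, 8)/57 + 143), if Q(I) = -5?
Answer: 5549175/19 ≈ 2.9206e+5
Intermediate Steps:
v(f, M) = (11 + f)*(M + f) (v(f, M) = (f + 11)*(M + f) = (11 + f)*(M + f))
(-5 + (-5 + Q(2))*(-5))²*(v(U, 8)/57 + 143) = (-5 + (-5 - 5)*(-5))²*(((-1)² + 11*8 + 11*(-1) + 8*(-1))/57 + 143) = (-5 - 10*(-5))²*((1 + 88 - 11 - 8)*(1/57) + 143) = (-5 + 50)²*(70*(1/57) + 143) = 45²*(70/57 + 143) = 2025*(8221/57) = 5549175/19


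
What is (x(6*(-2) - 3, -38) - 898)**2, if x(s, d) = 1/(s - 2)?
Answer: 233081289/289 ≈ 8.0651e+5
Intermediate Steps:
x(s, d) = 1/(-2 + s)
(x(6*(-2) - 3, -38) - 898)**2 = (1/(-2 + (6*(-2) - 3)) - 898)**2 = (1/(-2 + (-12 - 3)) - 898)**2 = (1/(-2 - 15) - 898)**2 = (1/(-17) - 898)**2 = (-1/17 - 898)**2 = (-15267/17)**2 = 233081289/289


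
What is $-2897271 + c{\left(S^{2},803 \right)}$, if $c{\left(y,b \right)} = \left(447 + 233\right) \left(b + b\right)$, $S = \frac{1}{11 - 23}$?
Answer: $-1805191$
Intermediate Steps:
$S = - \frac{1}{12}$ ($S = \frac{1}{-12} = - \frac{1}{12} \approx -0.083333$)
$c{\left(y,b \right)} = 1360 b$ ($c{\left(y,b \right)} = 680 \cdot 2 b = 1360 b$)
$-2897271 + c{\left(S^{2},803 \right)} = -2897271 + 1360 \cdot 803 = -2897271 + 1092080 = -1805191$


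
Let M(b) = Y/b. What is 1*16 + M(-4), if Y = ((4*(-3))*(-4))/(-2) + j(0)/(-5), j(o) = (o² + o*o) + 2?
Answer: 221/10 ≈ 22.100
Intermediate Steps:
j(o) = 2 + 2*o² (j(o) = (o² + o²) + 2 = 2*o² + 2 = 2 + 2*o²)
Y = -122/5 (Y = ((4*(-3))*(-4))/(-2) + (2 + 2*0²)/(-5) = -12*(-4)*(-½) + (2 + 2*0)*(-⅕) = 48*(-½) + (2 + 0)*(-⅕) = -24 + 2*(-⅕) = -24 - ⅖ = -122/5 ≈ -24.400)
M(b) = -122/(5*b)
1*16 + M(-4) = 1*16 - 122/5/(-4) = 16 - 122/5*(-¼) = 16 + 61/10 = 221/10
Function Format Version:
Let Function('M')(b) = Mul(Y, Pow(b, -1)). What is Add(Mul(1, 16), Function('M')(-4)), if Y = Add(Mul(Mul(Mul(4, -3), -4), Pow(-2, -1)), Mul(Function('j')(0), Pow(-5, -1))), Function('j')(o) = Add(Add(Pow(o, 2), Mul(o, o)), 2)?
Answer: Rational(221, 10) ≈ 22.100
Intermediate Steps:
Function('j')(o) = Add(2, Mul(2, Pow(o, 2))) (Function('j')(o) = Add(Add(Pow(o, 2), Pow(o, 2)), 2) = Add(Mul(2, Pow(o, 2)), 2) = Add(2, Mul(2, Pow(o, 2))))
Y = Rational(-122, 5) (Y = Add(Mul(Mul(Mul(4, -3), -4), Pow(-2, -1)), Mul(Add(2, Mul(2, Pow(0, 2))), Pow(-5, -1))) = Add(Mul(Mul(-12, -4), Rational(-1, 2)), Mul(Add(2, Mul(2, 0)), Rational(-1, 5))) = Add(Mul(48, Rational(-1, 2)), Mul(Add(2, 0), Rational(-1, 5))) = Add(-24, Mul(2, Rational(-1, 5))) = Add(-24, Rational(-2, 5)) = Rational(-122, 5) ≈ -24.400)
Function('M')(b) = Mul(Rational(-122, 5), Pow(b, -1))
Add(Mul(1, 16), Function('M')(-4)) = Add(Mul(1, 16), Mul(Rational(-122, 5), Pow(-4, -1))) = Add(16, Mul(Rational(-122, 5), Rational(-1, 4))) = Add(16, Rational(61, 10)) = Rational(221, 10)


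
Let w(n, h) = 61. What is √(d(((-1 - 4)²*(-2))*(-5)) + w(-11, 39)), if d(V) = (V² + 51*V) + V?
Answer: √75561 ≈ 274.88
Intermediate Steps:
d(V) = V² + 52*V
√(d(((-1 - 4)²*(-2))*(-5)) + w(-11, 39)) = √((((-1 - 4)²*(-2))*(-5))*(52 + ((-1 - 4)²*(-2))*(-5)) + 61) = √((((-5)²*(-2))*(-5))*(52 + ((-5)²*(-2))*(-5)) + 61) = √(((25*(-2))*(-5))*(52 + (25*(-2))*(-5)) + 61) = √((-50*(-5))*(52 - 50*(-5)) + 61) = √(250*(52 + 250) + 61) = √(250*302 + 61) = √(75500 + 61) = √75561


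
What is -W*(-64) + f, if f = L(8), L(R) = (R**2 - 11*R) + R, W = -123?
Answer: -7888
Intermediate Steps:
L(R) = R**2 - 10*R
f = -16 (f = 8*(-10 + 8) = 8*(-2) = -16)
-W*(-64) + f = -1*(-123)*(-64) - 16 = 123*(-64) - 16 = -7872 - 16 = -7888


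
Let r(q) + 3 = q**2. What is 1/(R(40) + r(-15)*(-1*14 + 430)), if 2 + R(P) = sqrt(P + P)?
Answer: 9235/852852242 - sqrt(5)/2132130605 ≈ 1.0827e-5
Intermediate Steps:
R(P) = -2 + sqrt(2)*sqrt(P) (R(P) = -2 + sqrt(P + P) = -2 + sqrt(2*P) = -2 + sqrt(2)*sqrt(P))
r(q) = -3 + q**2
1/(R(40) + r(-15)*(-1*14 + 430)) = 1/((-2 + sqrt(2)*sqrt(40)) + (-3 + (-15)**2)*(-1*14 + 430)) = 1/((-2 + sqrt(2)*(2*sqrt(10))) + (-3 + 225)*(-14 + 430)) = 1/((-2 + 4*sqrt(5)) + 222*416) = 1/((-2 + 4*sqrt(5)) + 92352) = 1/(92350 + 4*sqrt(5))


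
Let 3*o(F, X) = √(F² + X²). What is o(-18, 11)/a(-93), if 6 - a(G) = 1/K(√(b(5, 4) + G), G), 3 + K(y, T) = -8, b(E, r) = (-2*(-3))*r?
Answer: 11*√445/201 ≈ 1.1545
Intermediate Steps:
b(E, r) = 6*r
K(y, T) = -11 (K(y, T) = -3 - 8 = -11)
o(F, X) = √(F² + X²)/3
a(G) = 67/11 (a(G) = 6 - 1/(-11) = 6 - 1*(-1/11) = 6 + 1/11 = 67/11)
o(-18, 11)/a(-93) = (√((-18)² + 11²)/3)/(67/11) = (√(324 + 121)/3)*(11/67) = (√445/3)*(11/67) = 11*√445/201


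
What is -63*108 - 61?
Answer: -6865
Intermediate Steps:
-63*108 - 61 = -6804 - 61 = -6865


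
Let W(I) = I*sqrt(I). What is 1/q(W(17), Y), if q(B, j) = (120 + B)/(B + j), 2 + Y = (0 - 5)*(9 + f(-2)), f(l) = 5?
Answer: -13553/9487 + 3264*sqrt(17)/9487 ≈ -0.010033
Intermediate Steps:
W(I) = I**(3/2)
Y = -72 (Y = -2 + (0 - 5)*(9 + 5) = -2 - 5*14 = -2 - 70 = -72)
q(B, j) = (120 + B)/(B + j)
1/q(W(17), Y) = 1/((120 + 17**(3/2))/(17**(3/2) - 72)) = 1/((120 + 17*sqrt(17))/(17*sqrt(17) - 72)) = 1/((120 + 17*sqrt(17))/(-72 + 17*sqrt(17))) = (-72 + 17*sqrt(17))/(120 + 17*sqrt(17))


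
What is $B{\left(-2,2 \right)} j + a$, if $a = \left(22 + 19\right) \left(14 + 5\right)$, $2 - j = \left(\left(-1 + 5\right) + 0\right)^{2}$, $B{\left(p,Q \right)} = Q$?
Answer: $751$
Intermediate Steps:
$j = -14$ ($j = 2 - \left(\left(-1 + 5\right) + 0\right)^{2} = 2 - \left(4 + 0\right)^{2} = 2 - 4^{2} = 2 - 16 = -14$)
$a = 779$ ($a = 41 \cdot 19 = 779$)
$B{\left(-2,2 \right)} j + a = 2 \left(-14\right) + 779 = -28 + 779 = 751$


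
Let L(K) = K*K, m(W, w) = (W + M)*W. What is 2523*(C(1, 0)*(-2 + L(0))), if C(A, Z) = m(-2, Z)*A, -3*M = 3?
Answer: -30276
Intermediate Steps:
M = -1 (M = -⅓*3 = -1)
m(W, w) = W*(-1 + W) (m(W, w) = (W - 1)*W = (-1 + W)*W = W*(-1 + W))
C(A, Z) = 6*A (C(A, Z) = (-2*(-1 - 2))*A = (-2*(-3))*A = 6*A)
L(K) = K²
2523*(C(1, 0)*(-2 + L(0))) = 2523*((6*1)*(-2 + 0²)) = 2523*(6*(-2 + 0)) = 2523*(6*(-2)) = 2523*(-12) = -30276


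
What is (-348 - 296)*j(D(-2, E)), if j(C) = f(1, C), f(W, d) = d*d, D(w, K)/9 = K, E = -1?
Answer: -52164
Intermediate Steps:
D(w, K) = 9*K
f(W, d) = d**2
j(C) = C**2
(-348 - 296)*j(D(-2, E)) = (-348 - 296)*(9*(-1))**2 = -644*(-9)**2 = -644*81 = -52164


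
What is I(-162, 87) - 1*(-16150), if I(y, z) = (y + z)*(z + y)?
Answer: 21775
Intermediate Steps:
I(y, z) = (y + z)**2 (I(y, z) = (y + z)*(y + z) = (y + z)**2)
I(-162, 87) - 1*(-16150) = (-162 + 87)**2 - 1*(-16150) = (-75)**2 + 16150 = 5625 + 16150 = 21775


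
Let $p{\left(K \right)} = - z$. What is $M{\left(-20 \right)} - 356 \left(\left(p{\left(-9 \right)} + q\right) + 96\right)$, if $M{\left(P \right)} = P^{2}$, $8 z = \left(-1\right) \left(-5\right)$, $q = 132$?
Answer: $- \frac{161091}{2} \approx -80546.0$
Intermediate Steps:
$z = \frac{5}{8}$ ($z = \frac{\left(-1\right) \left(-5\right)}{8} = \frac{1}{8} \cdot 5 = \frac{5}{8} \approx 0.625$)
$p{\left(K \right)} = - \frac{5}{8}$ ($p{\left(K \right)} = \left(-1\right) \frac{5}{8} = - \frac{5}{8}$)
$M{\left(-20 \right)} - 356 \left(\left(p{\left(-9 \right)} + q\right) + 96\right) = \left(-20\right)^{2} - 356 \left(\left(- \frac{5}{8} + 132\right) + 96\right) = 400 - 356 \left(\frac{1051}{8} + 96\right) = 400 - \frac{161891}{2} = - \frac{161091}{2}$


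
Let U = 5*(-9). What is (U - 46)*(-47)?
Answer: 4277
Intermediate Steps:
U = -45
(U - 46)*(-47) = (-45 - 46)*(-47) = -91*(-47) = 4277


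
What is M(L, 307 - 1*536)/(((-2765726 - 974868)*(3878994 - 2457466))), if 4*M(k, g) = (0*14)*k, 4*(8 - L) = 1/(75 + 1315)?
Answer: 0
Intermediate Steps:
L = 44479/5560 (L = 8 - 1/(4*(75 + 1315)) = 8 - ¼/1390 = 8 - ¼*1/1390 = 8 - 1/5560 = 44479/5560 ≈ 7.9998)
M(k, g) = 0 (M(k, g) = ((0*14)*k)/4 = (0*k)/4 = (¼)*0 = 0)
M(L, 307 - 1*536)/(((-2765726 - 974868)*(3878994 - 2457466))) = 0/(((-2765726 - 974868)*(3878994 - 2457466))) = 0/((-3740594*1421528)) = 0/(-5317359107632) = 0*(-1/5317359107632) = 0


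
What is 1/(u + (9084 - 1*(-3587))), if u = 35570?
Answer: 1/48241 ≈ 2.0729e-5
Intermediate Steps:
1/(u + (9084 - 1*(-3587))) = 1/(35570 + (9084 - 1*(-3587))) = 1/(35570 + (9084 + 3587)) = 1/(35570 + 12671) = 1/48241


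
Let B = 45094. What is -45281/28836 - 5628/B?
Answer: -157442173/92880756 ≈ -1.6951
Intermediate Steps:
-45281/28836 - 5628/B = -45281/28836 - 5628/45094 = -45281*1/28836 - 5628*1/45094 = -45281/28836 - 402/3221 = -157442173/92880756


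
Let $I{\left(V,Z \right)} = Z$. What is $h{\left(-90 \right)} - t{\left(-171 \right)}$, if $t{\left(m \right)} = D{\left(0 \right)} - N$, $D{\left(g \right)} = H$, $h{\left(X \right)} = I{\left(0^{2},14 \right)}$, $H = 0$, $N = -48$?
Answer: $-34$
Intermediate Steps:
$h{\left(X \right)} = 14$
$D{\left(g \right)} = 0$
$t{\left(m \right)} = 48$ ($t{\left(m \right)} = 0 - -48 = 0 + 48 = 48$)
$h{\left(-90 \right)} - t{\left(-171 \right)} = 14 - 48 = -34$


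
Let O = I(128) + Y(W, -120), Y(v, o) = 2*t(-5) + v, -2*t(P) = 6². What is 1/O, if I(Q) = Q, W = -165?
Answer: -1/73 ≈ -0.013699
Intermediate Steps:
t(P) = -18 (t(P) = -½*6² = -½*36 = -18)
Y(v, o) = -36 + v (Y(v, o) = 2*(-18) + v = -36 + v)
O = -73 (O = 128 + (-36 - 165) = 128 - 201 = -73)
1/O = 1/(-73) = -1/73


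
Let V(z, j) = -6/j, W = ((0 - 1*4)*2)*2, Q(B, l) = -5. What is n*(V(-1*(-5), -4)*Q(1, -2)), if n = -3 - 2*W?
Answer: -435/2 ≈ -217.50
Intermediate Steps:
W = -16 (W = ((0 - 4)*2)*2 = -4*2*2 = -8*2 = -16)
n = 29 (n = -3 - 2*(-16) = -3 + 32 = 29)
n*(V(-1*(-5), -4)*Q(1, -2)) = 29*(-6/(-4)*(-5)) = 29*(-6*(-¼)*(-5)) = 29*((3/2)*(-5)) = 29*(-15/2) = -435/2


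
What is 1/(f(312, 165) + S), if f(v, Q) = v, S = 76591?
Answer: 1/76903 ≈ 1.3003e-5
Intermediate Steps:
1/(f(312, 165) + S) = 1/(312 + 76591) = 1/76903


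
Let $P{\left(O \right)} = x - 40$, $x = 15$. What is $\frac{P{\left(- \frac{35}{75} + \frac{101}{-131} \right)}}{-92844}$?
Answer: $\frac{25}{92844} \approx 0.00026927$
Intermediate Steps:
$P{\left(O \right)} = -25$ ($P{\left(O \right)} = 15 - 40 = -25$)
$\frac{P{\left(- \frac{35}{75} + \frac{101}{-131} \right)}}{-92844} = - \frac{25}{-92844} = \left(-25\right) \left(- \frac{1}{92844}\right) = \frac{25}{92844}$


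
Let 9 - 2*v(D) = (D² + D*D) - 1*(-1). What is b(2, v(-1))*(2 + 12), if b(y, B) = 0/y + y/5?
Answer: 28/5 ≈ 5.6000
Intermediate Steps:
v(D) = 4 - D² (v(D) = 9/2 - ((D² + D*D) - 1*(-1))/2 = 9/2 - ((D² + D²) + 1)/2 = 9/2 - (2*D² + 1)/2 = 9/2 - (1 + 2*D²)/2 = 9/2 + (-½ - D²) = 4 - D²)
b(y, B) = y/5 (b(y, B) = 0 + y*(⅕) = 0 + y/5 = y/5)
b(2, v(-1))*(2 + 12) = ((⅕)*2)*(2 + 12) = (⅖)*14 = 28/5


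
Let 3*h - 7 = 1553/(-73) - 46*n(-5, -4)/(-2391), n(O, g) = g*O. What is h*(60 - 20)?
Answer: -96970480/523629 ≈ -185.19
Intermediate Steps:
n(O, g) = O*g
h = -2424262/523629 (h = 7/3 + (1553/(-73) - (-230)*(-4)/(-2391))/3 = 7/3 + (1553*(-1/73) - 46*20*(-1/2391))/3 = 7/3 + (-1553/73 - 920*(-1/2391))/3 = 7/3 + (-1553/73 + 920/2391)/3 = 7/3 + (⅓)*(-3646063/174543) = 7/3 - 3646063/523629 = -2424262/523629 ≈ -4.6297)
h*(60 - 20) = -2424262*(60 - 20)/523629 = -2424262/523629*40 = -96970480/523629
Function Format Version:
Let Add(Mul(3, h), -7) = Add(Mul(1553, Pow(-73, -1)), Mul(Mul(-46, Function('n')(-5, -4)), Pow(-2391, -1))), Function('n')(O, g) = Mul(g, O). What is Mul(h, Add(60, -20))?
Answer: Rational(-96970480, 523629) ≈ -185.19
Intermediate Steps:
Function('n')(O, g) = Mul(O, g)
h = Rational(-2424262, 523629) (h = Add(Rational(7, 3), Mul(Rational(1, 3), Add(Mul(1553, Pow(-73, -1)), Mul(Mul(-46, Mul(-5, -4)), Pow(-2391, -1))))) = Add(Rational(7, 3), Mul(Rational(1, 3), Add(Mul(1553, Rational(-1, 73)), Mul(Mul(-46, 20), Rational(-1, 2391))))) = Add(Rational(7, 3), Mul(Rational(1, 3), Add(Rational(-1553, 73), Mul(-920, Rational(-1, 2391))))) = Add(Rational(7, 3), Mul(Rational(1, 3), Add(Rational(-1553, 73), Rational(920, 2391)))) = Add(Rational(7, 3), Mul(Rational(1, 3), Rational(-3646063, 174543))) = Add(Rational(7, 3), Rational(-3646063, 523629)) = Rational(-2424262, 523629) ≈ -4.6297)
Mul(h, Add(60, -20)) = Mul(Rational(-2424262, 523629), Add(60, -20)) = Mul(Rational(-2424262, 523629), 40) = Rational(-96970480, 523629)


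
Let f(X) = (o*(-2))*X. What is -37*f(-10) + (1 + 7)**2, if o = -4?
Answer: 3024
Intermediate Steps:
f(X) = 8*X (f(X) = (-4*(-2))*X = 8*X)
-37*f(-10) + (1 + 7)**2 = -296*(-10) + (1 + 7)**2 = -37*(-80) + 8**2 = 2960 + 64 = 3024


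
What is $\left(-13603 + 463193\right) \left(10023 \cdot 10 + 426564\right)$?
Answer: $236841314460$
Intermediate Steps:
$\left(-13603 + 463193\right) \left(10023 \cdot 10 + 426564\right) = 449590 \left(100230 + 426564\right) = 449590 \cdot 526794 = 236841314460$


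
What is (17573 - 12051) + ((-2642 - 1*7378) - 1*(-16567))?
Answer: 12069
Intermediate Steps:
(17573 - 12051) + ((-2642 - 1*7378) - 1*(-16567)) = 5522 + ((-2642 - 7378) + 16567) = 5522 + (-10020 + 16567) = 5522 + 6547 = 12069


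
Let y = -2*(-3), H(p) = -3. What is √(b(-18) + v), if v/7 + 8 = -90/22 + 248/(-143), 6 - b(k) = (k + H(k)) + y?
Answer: 6*I*√43043/143 ≈ 8.705*I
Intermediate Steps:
y = 6
b(k) = 3 - k (b(k) = 6 - ((k - 3) + 6) = 6 - ((-3 + k) + 6) = 6 - (3 + k) = 6 + (-3 - k) = 3 - k)
v = -13839/143 (v = -56 + 7*(-90/22 + 248/(-143)) = -56 + 7*(-90*1/22 + 248*(-1/143)) = -56 + 7*(-45/11 - 248/143) = -56 + 7*(-833/143) = -56 - 5831/143 = -13839/143 ≈ -96.776)
√(b(-18) + v) = √((3 - 1*(-18)) - 13839/143) = √((3 + 18) - 13839/143) = √(21 - 13839/143) = √(-10836/143) = 6*I*√43043/143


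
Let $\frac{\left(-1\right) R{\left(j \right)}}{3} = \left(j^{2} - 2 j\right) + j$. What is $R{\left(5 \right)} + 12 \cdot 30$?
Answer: $300$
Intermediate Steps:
$R{\left(j \right)} = - 3 j^{2} + 3 j$ ($R{\left(j \right)} = - 3 \left(\left(j^{2} - 2 j\right) + j\right) = - 3 \left(j^{2} - j\right) = - 3 j^{2} + 3 j$)
$R{\left(5 \right)} + 12 \cdot 30 = 3 \cdot 5 \left(1 - 5\right) + 12 \cdot 30 = 3 \cdot 5 \left(1 - 5\right) + 360 = 3 \cdot 5 \left(-4\right) + 360 = -60 + 360 = 300$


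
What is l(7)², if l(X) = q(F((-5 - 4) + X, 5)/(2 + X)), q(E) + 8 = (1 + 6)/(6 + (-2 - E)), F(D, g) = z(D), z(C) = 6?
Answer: 3481/100 ≈ 34.810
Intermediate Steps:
F(D, g) = 6
q(E) = -8 + 7/(4 - E) (q(E) = -8 + (1 + 6)/(6 + (-2 - E)) = -8 + 7/(4 - E))
l(X) = (25 - 48/(2 + X))/(-4 + 6/(2 + X)) (l(X) = (25 - 8*6/(2 + X))/(-4 + 6/(2 + X)) = (25 - 48/(2 + X))/(-4 + 6/(2 + X)))
l(7)² = ((-2 - 25*7)/(2*(1 + 2*7)))² = ((-2 - 175)/(2*(1 + 14)))² = ((½)*(-177)/15)² = ((½)*(1/15)*(-177))² = (-59/10)² = 3481/100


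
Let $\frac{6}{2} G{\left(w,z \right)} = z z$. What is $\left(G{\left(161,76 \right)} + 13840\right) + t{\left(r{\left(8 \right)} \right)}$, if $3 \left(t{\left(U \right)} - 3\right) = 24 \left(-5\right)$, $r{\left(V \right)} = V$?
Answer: $\frac{47185}{3} \approx 15728.0$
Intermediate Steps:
$G{\left(w,z \right)} = \frac{z^{2}}{3}$ ($G{\left(w,z \right)} = \frac{z z}{3} = \frac{z^{2}}{3}$)
$t{\left(U \right)} = -37$ ($t{\left(U \right)} = 3 + \frac{24 \left(-5\right)}{3} = 3 + \frac{1}{3} \left(-120\right) = 3 - 40 = -37$)
$\left(G{\left(161,76 \right)} + 13840\right) + t{\left(r{\left(8 \right)} \right)} = \left(\frac{76^{2}}{3} + 13840\right) - 37 = \left(\frac{1}{3} \cdot 5776 + 13840\right) - 37 = \left(\frac{5776}{3} + 13840\right) - 37 = \frac{47296}{3} - 37 = \frac{47185}{3}$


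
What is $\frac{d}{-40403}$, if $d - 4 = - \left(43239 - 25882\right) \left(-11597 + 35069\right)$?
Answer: $\frac{407403500}{40403} \approx 10084.0$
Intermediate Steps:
$d = -407403500$ ($d = 4 - \left(43239 - 25882\right) \left(-11597 + 35069\right) = 4 - \left(43239 - 25882\right) 23472 = 4 - 17357 \cdot 23472 = 4 - 407403504 = -407403500$)
$\frac{d}{-40403} = - \frac{407403500}{-40403} = \left(-407403500\right) \left(- \frac{1}{40403}\right) = \frac{407403500}{40403}$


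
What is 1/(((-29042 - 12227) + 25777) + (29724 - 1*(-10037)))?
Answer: 1/24269 ≈ 4.1205e-5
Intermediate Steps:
1/(((-29042 - 12227) + 25777) + (29724 - 1*(-10037))) = 1/((-41269 + 25777) + (29724 + 10037)) = 1/(-15492 + 39761) = 1/24269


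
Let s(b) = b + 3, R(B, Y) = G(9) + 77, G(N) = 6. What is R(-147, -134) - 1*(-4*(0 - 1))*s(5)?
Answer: 51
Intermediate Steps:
R(B, Y) = 83 (R(B, Y) = 6 + 77 = 83)
s(b) = 3 + b
R(-147, -134) - 1*(-4*(0 - 1))*s(5) = 83 - 1*(-4*(0 - 1))*(3 + 5) = 83 - 1*(-4*(-1))*8 = 83 - 1*4*8 = 83 - 4*8 = 83 - 1*32 = 83 - 32 = 51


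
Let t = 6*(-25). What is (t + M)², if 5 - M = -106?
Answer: 1521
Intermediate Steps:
M = 111 (M = 5 - 1*(-106) = 5 + 106 = 111)
t = -150
(t + M)² = (-150 + 111)² = (-39)² = 1521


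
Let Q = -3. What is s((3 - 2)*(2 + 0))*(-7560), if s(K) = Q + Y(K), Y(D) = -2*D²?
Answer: 83160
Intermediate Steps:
s(K) = -3 - 2*K²
s((3 - 2)*(2 + 0))*(-7560) = (-3 - 2*(2 + 0)²*(3 - 2)²)*(-7560) = (-3 - 2*(1*2)²)*(-7560) = (-3 - 2*2²)*(-7560) = (-3 - 2*4)*(-7560) = (-3 - 8)*(-7560) = -11*(-7560) = 83160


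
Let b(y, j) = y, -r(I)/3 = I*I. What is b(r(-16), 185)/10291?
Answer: -768/10291 ≈ -0.074628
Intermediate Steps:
r(I) = -3*I**2 (r(I) = -3*I*I = -3*I**2)
b(r(-16), 185)/10291 = -3*(-16)**2/10291 = -3*256*(1/10291) = -768*1/10291 = -768/10291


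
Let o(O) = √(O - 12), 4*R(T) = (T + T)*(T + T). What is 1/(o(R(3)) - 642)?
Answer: -214/137389 - I*√3/412167 ≈ -0.0015576 - 4.2023e-6*I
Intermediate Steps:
R(T) = T² (R(T) = ((T + T)*(T + T))/4 = ((2*T)*(2*T))/4 = (4*T²)/4 = T²)
o(O) = √(-12 + O)
1/(o(R(3)) - 642) = 1/(√(-12 + 3²) - 642) = 1/(√(-12 + 9) - 642) = 1/(√(-3) - 642) = 1/(I*√3 - 642) = 1/(-642 + I*√3)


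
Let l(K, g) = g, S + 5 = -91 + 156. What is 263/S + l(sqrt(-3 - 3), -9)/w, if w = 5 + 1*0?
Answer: 31/12 ≈ 2.5833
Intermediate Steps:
S = 60 (S = -5 + (-91 + 156) = -5 + 65 = 60)
w = 5 (w = 5 + 0 = 5)
263/S + l(sqrt(-3 - 3), -9)/w = 263/60 - 9/5 = 31/12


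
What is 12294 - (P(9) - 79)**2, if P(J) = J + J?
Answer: 8573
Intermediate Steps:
P(J) = 2*J
12294 - (P(9) - 79)**2 = 12294 - (2*9 - 79)**2 = 12294 - (18 - 79)**2 = 12294 - 1*(-61)**2 = 12294 - 1*3721 = 12294 - 3721 = 8573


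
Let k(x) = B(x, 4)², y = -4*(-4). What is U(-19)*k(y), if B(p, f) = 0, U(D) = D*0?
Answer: 0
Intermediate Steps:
U(D) = 0
y = 16
k(x) = 0 (k(x) = 0² = 0)
U(-19)*k(y) = 0*0 = 0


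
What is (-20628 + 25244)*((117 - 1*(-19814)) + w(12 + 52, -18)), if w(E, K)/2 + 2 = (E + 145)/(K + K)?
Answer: 827364916/9 ≈ 9.1929e+7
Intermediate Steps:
w(E, K) = -4 + (145 + E)/K (w(E, K) = -4 + 2*((E + 145)/(K + K)) = -4 + 2*((145 + E)/((2*K))) = -4 + 2*((145 + E)*(1/(2*K))) = -4 + 2*((145 + E)/(2*K)) = -4 + (145 + E)/K)
(-20628 + 25244)*((117 - 1*(-19814)) + w(12 + 52, -18)) = (-20628 + 25244)*((117 - 1*(-19814)) + (145 + (12 + 52) - 4*(-18))/(-18)) = 4616*((117 + 19814) - (145 + 64 + 72)/18) = 4616*(19931 - 1/18*281) = 4616*(19931 - 281/18) = 4616*(358477/18) = 827364916/9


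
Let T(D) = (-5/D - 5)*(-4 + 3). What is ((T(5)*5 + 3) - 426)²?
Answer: 154449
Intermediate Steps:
T(D) = 5 + 5/D (T(D) = (-5 - 5/D)*(-1) = 5 + 5/D)
((T(5)*5 + 3) - 426)² = (((5 + 5/5)*5 + 3) - 426)² = (((5 + 5*(⅕))*5 + 3) - 426)² = (((5 + 1)*5 + 3) - 426)² = ((6*5 + 3) - 426)² = ((30 + 3) - 426)² = (33 - 426)² = (-393)² = 154449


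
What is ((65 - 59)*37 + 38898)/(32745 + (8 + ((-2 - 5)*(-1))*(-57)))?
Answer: 19560/16177 ≈ 1.2091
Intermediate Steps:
((65 - 59)*37 + 38898)/(32745 + (8 + ((-2 - 5)*(-1))*(-57))) = (6*37 + 38898)/(32745 + (8 - 7*(-1)*(-57))) = (222 + 38898)/(32745 + (8 + 7*(-57))) = 39120/(32745 + (8 - 399)) = 39120/(32745 - 391) = 39120/32354 = 39120*(1/32354) = 19560/16177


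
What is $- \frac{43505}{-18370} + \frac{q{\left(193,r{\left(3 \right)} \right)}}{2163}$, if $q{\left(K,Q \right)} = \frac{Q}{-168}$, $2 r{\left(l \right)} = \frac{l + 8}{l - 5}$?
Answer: $\frac{574875325}{242740512} \approx 2.3683$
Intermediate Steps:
$r{\left(l \right)} = \frac{8 + l}{2 \left(-5 + l\right)}$ ($r{\left(l \right)} = \frac{\left(l + 8\right) \frac{1}{l - 5}}{2} = \frac{\left(8 + l\right) \frac{1}{-5 + l}}{2} = \frac{\frac{1}{-5 + l} \left(8 + l\right)}{2} = \frac{8 + l}{2 \left(-5 + l\right)}$)
$q{\left(K,Q \right)} = - \frac{Q}{168}$ ($q{\left(K,Q \right)} = Q \left(- \frac{1}{168}\right) = - \frac{Q}{168}$)
$- \frac{43505}{-18370} + \frac{q{\left(193,r{\left(3 \right)} \right)}}{2163} = - \frac{43505}{-18370} + \frac{\left(- \frac{1}{168}\right) \frac{8 + 3}{2 \left(-5 + 3\right)}}{2163} = \left(-43505\right) \left(- \frac{1}{18370}\right) + - \frac{\frac{1}{2} \frac{1}{-2} \cdot 11}{168} \cdot \frac{1}{2163} = \frac{791}{334} + - \frac{\frac{1}{2} \left(- \frac{1}{2}\right) 11}{168} \cdot \frac{1}{2163} = \frac{791}{334} + \left(- \frac{1}{168}\right) \left(- \frac{11}{4}\right) \frac{1}{2163} = \frac{791}{334} + \frac{11}{672} \cdot \frac{1}{2163} = \frac{791}{334} + \frac{11}{1453536} = \frac{574875325}{242740512}$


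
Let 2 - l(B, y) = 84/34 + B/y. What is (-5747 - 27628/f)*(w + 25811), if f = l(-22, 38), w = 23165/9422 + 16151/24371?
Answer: -54088650497600510091/8036824670 ≈ -6.7301e+9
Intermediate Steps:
l(B, y) = -8/17 - B/y (l(B, y) = 2 - (84/34 + B/y) = 2 - (84*(1/34) + B/y) = 2 - (42/17 + B/y) = 2 + (-42/17 - B/y) = -8/17 - B/y)
w = 716728937/229623562 (w = 23165*(1/9422) + 16151*(1/24371) = 23165/9422 + 16151/24371 = 716728937/229623562 ≈ 3.1213)
f = 35/323 (f = -8/17 - 1*(-22)/38 = -8/17 - 1*(-22)*1/38 = -8/17 + 11/19 = 35/323 ≈ 0.10836)
(-5747 - 27628/f)*(w + 25811) = (-5747 - 27628/35/323)*(716728937/229623562 + 25811) = (-5747 - 27628*323/35)*(5927530487719/229623562) = (-5747 - 8923844/35)*(5927530487719/229623562) = -9124989/35*5927530487719/229623562 = -54088650497600510091/8036824670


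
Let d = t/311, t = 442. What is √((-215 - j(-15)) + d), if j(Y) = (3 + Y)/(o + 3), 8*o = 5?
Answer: I*√17103730809/9019 ≈ 14.501*I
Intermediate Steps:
o = 5/8 (o = (⅛)*5 = 5/8 ≈ 0.62500)
j(Y) = 24/29 + 8*Y/29 (j(Y) = (3 + Y)/(5/8 + 3) = (3 + Y)/(29/8) = (3 + Y)*(8/29) = 24/29 + 8*Y/29)
d = 442/311 ≈ 1.4212
√((-215 - j(-15)) + d) = √((-215 - (24/29 + (8/29)*(-15))) + 442/311) = √((-215 - (24/29 - 120/29)) + 442/311) = √((-215 - 1*(-96/29)) + 442/311) = √((-215 + 96/29) + 442/311) = √(-6139/29 + 442/311) = √(-1896411/9019) = I*√17103730809/9019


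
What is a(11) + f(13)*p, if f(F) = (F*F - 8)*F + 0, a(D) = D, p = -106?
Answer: -221847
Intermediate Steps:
f(F) = F*(-8 + F²) (f(F) = (F² - 8)*F + 0 = (-8 + F²)*F + 0 = F*(-8 + F²) + 0 = F*(-8 + F²))
a(11) + f(13)*p = 11 + (13*(-8 + 13²))*(-106) = 11 + (13*(-8 + 169))*(-106) = 11 + (13*161)*(-106) = 11 + 2093*(-106) = 11 - 221858 = -221847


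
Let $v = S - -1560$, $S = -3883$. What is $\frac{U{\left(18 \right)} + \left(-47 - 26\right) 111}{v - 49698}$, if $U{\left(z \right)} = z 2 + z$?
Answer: $\frac{8049}{52021} \approx 0.15473$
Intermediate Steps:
$U{\left(z \right)} = 3 z$ ($U{\left(z \right)} = 2 z + z = 3 z$)
$v = -2323$ ($v = -3883 - -1560 = -3883 + 1560 = -2323$)
$\frac{U{\left(18 \right)} + \left(-47 - 26\right) 111}{v - 49698} = \frac{3 \cdot 18 + \left(-47 - 26\right) 111}{-2323 - 49698} = \frac{54 - 8103}{-52021} = \left(54 - 8103\right) \left(- \frac{1}{52021}\right) = \left(-8049\right) \left(- \frac{1}{52021}\right) = \frac{8049}{52021}$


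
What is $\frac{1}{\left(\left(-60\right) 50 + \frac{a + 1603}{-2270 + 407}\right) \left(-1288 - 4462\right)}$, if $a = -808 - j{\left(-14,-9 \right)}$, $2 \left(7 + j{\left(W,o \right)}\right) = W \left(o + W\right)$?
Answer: $\frac{81}{1397410250} \approx 5.7964 \cdot 10^{-8}$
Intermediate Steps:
$j{\left(W,o \right)} = -7 + \frac{W \left(W + o\right)}{2}$ ($j{\left(W,o \right)} = -7 + \frac{W \left(o + W\right)}{2} = -7 + \frac{W \left(W + o\right)}{2}$)
$a = -962$ ($a = -808 - \left(-7 + \frac{\left(-14\right)^{2}}{2} + \frac{1}{2} \left(-14\right) \left(-9\right)\right) = -808 - \left(-7 + \frac{1}{2} \cdot 196 + 63\right) = -808 - \left(-7 + 98 + 63\right) = -808 - 154 = -962$)
$\frac{1}{\left(\left(-60\right) 50 + \frac{a + 1603}{-2270 + 407}\right) \left(-1288 - 4462\right)} = \frac{1}{\left(\left(-60\right) 50 + \frac{-962 + 1603}{-2270 + 407}\right) \left(-1288 - 4462\right)} = \frac{1}{\left(-3000 + \frac{641}{-1863}\right) \left(-5750\right)} = \frac{1}{\left(-3000 + 641 \left(- \frac{1}{1863}\right)\right) \left(-5750\right)} = \frac{1}{\left(-3000 - \frac{641}{1863}\right) \left(-5750\right)} = \frac{1}{\left(- \frac{5589641}{1863}\right) \left(-5750\right)} = \frac{1}{\frac{1397410250}{81}} = \frac{81}{1397410250}$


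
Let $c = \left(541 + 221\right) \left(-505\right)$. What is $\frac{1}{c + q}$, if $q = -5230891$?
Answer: $- \frac{1}{5615701} \approx -1.7807 \cdot 10^{-7}$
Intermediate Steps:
$c = -384810$ ($c = 762 \left(-505\right) = -384810$)
$\frac{1}{c + q} = \frac{1}{-384810 - 5230891} = \frac{1}{-5615701} = - \frac{1}{5615701}$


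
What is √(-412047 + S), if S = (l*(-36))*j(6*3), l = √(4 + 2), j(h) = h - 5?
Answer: 3*√(-45783 - 52*√6) ≈ 642.8*I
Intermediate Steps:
j(h) = -5 + h
l = √6 ≈ 2.4495
S = -468*√6 (S = (√6*(-36))*(-5 + 6*3) = (-36*√6)*(-5 + 18) = -36*√6*13 = -468*√6 ≈ -1146.4)
√(-412047 + S) = √(-412047 - 468*√6)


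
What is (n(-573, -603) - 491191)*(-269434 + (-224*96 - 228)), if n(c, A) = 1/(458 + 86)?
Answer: 38900928142449/272 ≈ 1.4302e+11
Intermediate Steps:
n(c, A) = 1/544
(n(-573, -603) - 491191)*(-269434 + (-224*96 - 228)) = (1/544 - 491191)*(-269434 + (-224*96 - 228)) = -267207903*(-269434 + (-21504 - 228))/544 = -267207903*(-269434 - 21732)/544 = -267207903/544*(-291166) = 38900928142449/272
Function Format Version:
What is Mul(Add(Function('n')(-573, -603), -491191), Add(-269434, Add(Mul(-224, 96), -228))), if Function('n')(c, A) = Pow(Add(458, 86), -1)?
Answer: Rational(38900928142449, 272) ≈ 1.4302e+11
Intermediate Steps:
Function('n')(c, A) = Rational(1, 544) (Function('n')(c, A) = Pow(544, -1) = Rational(1, 544))
Mul(Add(Function('n')(-573, -603), -491191), Add(-269434, Add(Mul(-224, 96), -228))) = Mul(Add(Rational(1, 544), -491191), Add(-269434, Add(Mul(-224, 96), -228))) = Mul(Rational(-267207903, 544), Add(-269434, Add(-21504, -228))) = Mul(Rational(-267207903, 544), Add(-269434, -21732)) = Mul(Rational(-267207903, 544), -291166) = Rational(38900928142449, 272)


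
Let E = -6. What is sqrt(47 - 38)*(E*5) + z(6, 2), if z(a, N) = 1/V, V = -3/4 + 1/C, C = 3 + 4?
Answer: -1558/17 ≈ -91.647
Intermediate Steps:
C = 7
V = -17/28 (V = -3/4 + 1/7 = -17/28 ≈ -0.60714)
z(a, N) = -28/17 (z(a, N) = 1/(-17/28) = -28/17)
sqrt(47 - 38)*(E*5) + z(6, 2) = sqrt(47 - 38)*(-6*5) - 28/17 = sqrt(9)*(-30) - 28/17 = 3*(-30) - 28/17 = -90 - 28/17 = -1558/17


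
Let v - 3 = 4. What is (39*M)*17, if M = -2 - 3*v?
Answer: -15249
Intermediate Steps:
v = 7 (v = 3 + 4 = 7)
M = -23 (M = -2 - 3*7 = -2 - 21 = -23)
(39*M)*17 = (39*(-23))*17 = -897*17 = -15249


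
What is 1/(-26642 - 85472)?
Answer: -1/112114 ≈ -8.9195e-6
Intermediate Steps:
1/(-26642 - 85472) = 1/(-112114) = -1/112114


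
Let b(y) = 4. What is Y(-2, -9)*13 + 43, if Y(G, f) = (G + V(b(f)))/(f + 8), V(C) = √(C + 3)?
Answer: 69 - 13*√7 ≈ 34.605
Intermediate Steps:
V(C) = √(3 + C)
Y(G, f) = (G + √7)/(8 + f) (Y(G, f) = (G + √(3 + 4))/(f + 8) = (G + √7)/(8 + f))
Y(-2, -9)*13 + 43 = ((-2 + √7)/(8 - 9))*13 + 43 = ((-2 + √7)/(-1))*13 + 43 = -(-2 + √7)*13 + 43 = (2 - √7)*13 + 43 = (26 - 13*√7) + 43 = 69 - 13*√7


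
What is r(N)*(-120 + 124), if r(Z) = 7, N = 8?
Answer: 28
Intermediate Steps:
r(N)*(-120 + 124) = 7*(-120 + 124) = 7*4 = 28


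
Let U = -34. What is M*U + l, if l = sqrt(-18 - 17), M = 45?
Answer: -1530 + I*sqrt(35) ≈ -1530.0 + 5.9161*I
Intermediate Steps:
l = I*sqrt(35) (l = sqrt(-35) = I*sqrt(35) ≈ 5.9161*I)
M*U + l = 45*(-34) + I*sqrt(35) = -1530 + I*sqrt(35)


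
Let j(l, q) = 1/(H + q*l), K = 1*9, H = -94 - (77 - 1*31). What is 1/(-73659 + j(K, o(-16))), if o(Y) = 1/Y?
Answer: -2249/165659107 ≈ -1.3576e-5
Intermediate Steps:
H = -140 (H = -94 - (77 - 31) = -94 - 1*46 = -94 - 46 = -140)
K = 9
j(l, q) = 1/(-140 + l*q) (j(l, q) = 1/(-140 + q*l) = 1/(-140 + l*q))
1/(-73659 + j(K, o(-16))) = 1/(-73659 + 1/(-140 + 9/(-16))) = 1/(-73659 + 1/(-140 + 9*(-1/16))) = 1/(-73659 + 1/(-140 - 9/16)) = 1/(-73659 + 1/(-2249/16)) = 1/(-73659 - 16/2249) = 1/(-165659107/2249) = -2249/165659107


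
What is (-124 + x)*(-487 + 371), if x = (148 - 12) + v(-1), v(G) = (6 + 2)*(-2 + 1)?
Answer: -464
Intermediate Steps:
v(G) = -8 (v(G) = 8*(-1) = -8)
x = 128 (x = (148 - 12) - 8 = 136 - 8 = 128)
(-124 + x)*(-487 + 371) = (-124 + 128)*(-487 + 371) = 4*(-116) = -464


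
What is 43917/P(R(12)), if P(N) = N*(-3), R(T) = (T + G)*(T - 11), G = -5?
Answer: -14639/7 ≈ -2091.3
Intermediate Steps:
R(T) = (-11 + T)*(-5 + T) (R(T) = (T - 5)*(T - 11) = (-5 + T)*(-11 + T) = (-11 + T)*(-5 + T))
P(N) = -3*N
43917/P(R(12)) = 43917/((-3*(55 + 12**2 - 16*12))) = 43917/((-3*(55 + 144 - 192))) = 43917/((-3*7)) = 43917/(-21) = 43917*(-1/21) = -14639/7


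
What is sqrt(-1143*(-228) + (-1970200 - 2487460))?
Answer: 8*I*sqrt(65579) ≈ 2048.7*I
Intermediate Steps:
sqrt(-1143*(-228) + (-1970200 - 2487460)) = sqrt(260604 - 4457660) = sqrt(-4197056) = 8*I*sqrt(65579)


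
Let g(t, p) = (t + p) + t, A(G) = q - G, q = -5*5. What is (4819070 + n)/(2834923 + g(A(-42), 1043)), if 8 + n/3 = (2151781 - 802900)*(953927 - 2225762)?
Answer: -5146657380859/2836000 ≈ -1.8148e+6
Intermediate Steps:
q = -25
A(G) = -25 - G
g(t, p) = p + 2*t (g(t, p) = (p + t) + t = p + 2*t)
n = -5146662199929 (n = -24 + 3*((2151781 - 802900)*(953927 - 2225762)) = -24 + 3*(1348881*(-1271835)) = -24 + 3*(-1715554066635) = -24 - 5146662199905 = -5146662199929)
(4819070 + n)/(2834923 + g(A(-42), 1043)) = (4819070 - 5146662199929)/(2834923 + (1043 + 2*(-25 - 1*(-42)))) = -5146657380859/(2834923 + (1043 + 2*(-25 + 42))) = -5146657380859/(2834923 + (1043 + 2*17)) = -5146657380859/(2834923 + (1043 + 34)) = -5146657380859/(2834923 + 1077) = -5146657380859/2836000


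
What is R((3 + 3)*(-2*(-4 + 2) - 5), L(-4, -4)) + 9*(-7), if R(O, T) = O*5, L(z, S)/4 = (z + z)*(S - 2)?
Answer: -93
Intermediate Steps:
L(z, S) = 8*z*(-2 + S) (L(z, S) = 4*((z + z)*(S - 2)) = 4*((2*z)*(-2 + S)) = 4*(2*z*(-2 + S)) = 8*z*(-2 + S))
R(O, T) = 5*O
R((3 + 3)*(-2*(-4 + 2) - 5), L(-4, -4)) + 9*(-7) = 5*((3 + 3)*(-2*(-4 + 2) - 5)) + 9*(-7) = 5*(6*(-2*(-2) - 5)) - 63 = 5*(6*(4 - 5)) - 63 = 5*(6*(-1)) - 63 = 5*(-6) - 63 = -30 - 63 = -93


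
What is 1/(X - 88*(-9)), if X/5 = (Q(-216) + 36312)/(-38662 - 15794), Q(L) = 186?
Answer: 9076/7157777 ≈ 0.0012680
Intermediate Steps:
X = -30415/9076 (X = 5*((186 + 36312)/(-38662 - 15794)) = 5*(36498/(-54456)) = 5*(36498*(-1/54456)) = 5*(-6083/9076) = -30415/9076 ≈ -3.3511)
1/(X - 88*(-9)) = 1/(-30415/9076 - 88*(-9)) = 1/(-30415/9076 + 792) = 1/(7157777/9076) = 9076/7157777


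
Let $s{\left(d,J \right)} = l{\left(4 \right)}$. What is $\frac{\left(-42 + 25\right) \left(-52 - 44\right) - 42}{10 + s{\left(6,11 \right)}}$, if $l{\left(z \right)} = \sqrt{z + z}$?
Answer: $\frac{3975}{23} - \frac{795 \sqrt{2}}{23} \approx 123.94$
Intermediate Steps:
$l{\left(z \right)} = \sqrt{2} \sqrt{z}$ ($l{\left(z \right)} = \sqrt{2 z} = \sqrt{2} \sqrt{z}$)
$s{\left(d,J \right)} = 2 \sqrt{2}$ ($s{\left(d,J \right)} = \sqrt{2} \sqrt{4} = \sqrt{2} \cdot 2 = 2 \sqrt{2}$)
$\frac{\left(-42 + 25\right) \left(-52 - 44\right) - 42}{10 + s{\left(6,11 \right)}} = \frac{\left(-42 + 25\right) \left(-52 - 44\right) - 42}{10 + 2 \sqrt{2}} = \frac{\left(-17\right) \left(-96\right) - 42}{10 + 2 \sqrt{2}} = \frac{1632 - 42}{10 + 2 \sqrt{2}} = \frac{1}{10 + 2 \sqrt{2}} \cdot 1590 = \frac{1590}{10 + 2 \sqrt{2}}$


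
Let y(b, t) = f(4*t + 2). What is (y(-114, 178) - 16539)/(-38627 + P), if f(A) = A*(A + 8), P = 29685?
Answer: -498969/8942 ≈ -55.801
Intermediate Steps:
f(A) = A*(8 + A)
y(b, t) = (2 + 4*t)*(10 + 4*t) (y(b, t) = (4*t + 2)*(8 + (4*t + 2)) = (2 + 4*t)*(8 + (2 + 4*t)) = (2 + 4*t)*(10 + 4*t))
(y(-114, 178) - 16539)/(-38627 + P) = ((20 + 16*178² + 48*178) - 16539)/(-38627 + 29685) = ((20 + 16*31684 + 8544) - 16539)/(-8942) = ((20 + 506944 + 8544) - 16539)*(-1/8942) = (515508 - 16539)*(-1/8942) = 498969*(-1/8942) = -498969/8942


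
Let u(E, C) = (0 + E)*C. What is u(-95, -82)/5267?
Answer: 7790/5267 ≈ 1.4790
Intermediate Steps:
u(E, C) = C*E (u(E, C) = E*C = C*E)
u(-95, -82)/5267 = -82*(-95)/5267 = 7790*(1/5267) = 7790/5267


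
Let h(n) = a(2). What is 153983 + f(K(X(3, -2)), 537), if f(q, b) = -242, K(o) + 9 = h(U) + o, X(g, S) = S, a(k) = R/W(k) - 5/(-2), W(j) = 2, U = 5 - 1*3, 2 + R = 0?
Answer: 153741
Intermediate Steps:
R = -2 (R = -2 + 0 = -2)
U = 2 (U = 5 - 3 = 2)
a(k) = 3/2 (a(k) = -2/2 - 5/(-2) = -2*½ - 5*(-½) = -1 + 5/2 = 3/2)
h(n) = 3/2
K(o) = -15/2 + o (K(o) = -9 + (3/2 + o) = -15/2 + o)
153983 + f(K(X(3, -2)), 537) = 153983 - 242 = 153741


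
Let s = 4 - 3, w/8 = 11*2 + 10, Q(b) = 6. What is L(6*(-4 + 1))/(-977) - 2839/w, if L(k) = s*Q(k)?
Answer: -2775239/250112 ≈ -11.096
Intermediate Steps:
w = 256 (w = 8*(11*2 + 10) = 8*(22 + 10) = 8*32 = 256)
s = 1
L(k) = 6 (L(k) = 1*6 = 6)
L(6*(-4 + 1))/(-977) - 2839/w = 6/(-977) - 2839/256 = 6*(-1/977) - 2839*1/256 = -6/977 - 2839/256 = -2775239/250112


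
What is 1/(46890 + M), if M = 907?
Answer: 1/47797 ≈ 2.0922e-5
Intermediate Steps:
1/(46890 + M) = 1/(46890 + 907) = 1/47797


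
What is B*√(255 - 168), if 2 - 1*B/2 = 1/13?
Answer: 50*√87/13 ≈ 35.875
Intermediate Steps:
B = 50/13 (B = 4 - 2/13 = 50/13 ≈ 3.8462)
B*√(255 - 168) = 50*√(255 - 168)/13 = 50*√87/13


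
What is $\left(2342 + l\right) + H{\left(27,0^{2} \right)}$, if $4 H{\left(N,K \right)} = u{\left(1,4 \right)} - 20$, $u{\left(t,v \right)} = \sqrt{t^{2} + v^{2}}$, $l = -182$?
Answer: $2155 + \frac{\sqrt{17}}{4} \approx 2156.0$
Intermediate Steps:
$H{\left(N,K \right)} = -5 + \frac{\sqrt{17}}{4}$ ($H{\left(N,K \right)} = \frac{\sqrt{1^{2} + 4^{2}} - 20}{4} = \frac{\sqrt{1 + 16} - 20}{4} = \frac{\sqrt{17} - 20}{4} = \frac{-20 + \sqrt{17}}{4} = -5 + \frac{\sqrt{17}}{4}$)
$\left(2342 + l\right) + H{\left(27,0^{2} \right)} = \left(2342 - 182\right) - \left(5 - \frac{\sqrt{17}}{4}\right) = 2160 - \left(5 - \frac{\sqrt{17}}{4}\right) = 2155 + \frac{\sqrt{17}}{4}$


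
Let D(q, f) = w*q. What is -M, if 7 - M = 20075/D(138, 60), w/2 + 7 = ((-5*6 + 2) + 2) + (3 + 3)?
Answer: -72239/7452 ≈ -9.6939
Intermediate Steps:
w = -54 (w = -14 + 2*(((-5*6 + 2) + 2) + (3 + 3)) = -14 + 2*(((-30 + 2) + 2) + 6) = -14 + 2*((-28 + 2) + 6) = -14 + 2*(-26 + 6) = -14 + 2*(-20) = -14 - 40 = -54)
D(q, f) = -54*q
M = 72239/7452 (M = 7 - 20075/((-54*138)) = 7 - 20075/(-7452) = 7 - 20075*(-1)/7452 = 7 - 1*(-20075/7452) = 7 + 20075/7452 = 72239/7452 ≈ 9.6939)
-M = -1*72239/7452 = -72239/7452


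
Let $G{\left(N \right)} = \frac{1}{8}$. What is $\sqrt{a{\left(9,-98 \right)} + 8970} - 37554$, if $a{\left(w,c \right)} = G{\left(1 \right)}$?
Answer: $-37554 + \frac{\sqrt{143522}}{4} \approx -37459.0$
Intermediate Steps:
$G{\left(N \right)} = \frac{1}{8}$
$a{\left(w,c \right)} = \frac{1}{8}$
$\sqrt{a{\left(9,-98 \right)} + 8970} - 37554 = \sqrt{\frac{1}{8} + 8970} - 37554 = \sqrt{\frac{71761}{8}} - 37554 = \frac{\sqrt{143522}}{4} - 37554 = -37554 + \frac{\sqrt{143522}}{4}$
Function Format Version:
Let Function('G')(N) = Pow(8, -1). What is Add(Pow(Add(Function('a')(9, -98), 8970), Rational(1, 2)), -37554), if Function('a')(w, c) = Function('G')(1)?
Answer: Add(-37554, Mul(Rational(1, 4), Pow(143522, Rational(1, 2)))) ≈ -37459.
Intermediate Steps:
Function('G')(N) = Rational(1, 8)
Function('a')(w, c) = Rational(1, 8)
Add(Pow(Add(Function('a')(9, -98), 8970), Rational(1, 2)), -37554) = Add(Pow(Add(Rational(1, 8), 8970), Rational(1, 2)), -37554) = Add(Pow(Rational(71761, 8), Rational(1, 2)), -37554) = Add(Mul(Rational(1, 4), Pow(143522, Rational(1, 2))), -37554) = Add(-37554, Mul(Rational(1, 4), Pow(143522, Rational(1, 2))))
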